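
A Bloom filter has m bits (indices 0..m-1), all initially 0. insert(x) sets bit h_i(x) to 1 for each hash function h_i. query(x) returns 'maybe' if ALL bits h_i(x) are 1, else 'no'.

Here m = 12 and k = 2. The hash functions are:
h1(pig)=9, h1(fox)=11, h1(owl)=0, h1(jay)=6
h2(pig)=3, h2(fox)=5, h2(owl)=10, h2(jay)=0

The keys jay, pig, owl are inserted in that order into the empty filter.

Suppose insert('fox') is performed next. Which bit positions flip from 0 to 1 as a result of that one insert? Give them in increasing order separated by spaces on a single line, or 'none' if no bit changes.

Start: bits=000000000000
After insert 'jay': sets bits 0 6 -> bits=100000100000
After insert 'pig': sets bits 3 9 -> bits=100100100100
After insert 'owl': sets bits 0 10 -> bits=100100100110
insert 'fox' would touch bits 5 11; currently bit5=0, bit11=0
Bits that are 0 among those (would change 0->1): 5 11

Answer: 5 11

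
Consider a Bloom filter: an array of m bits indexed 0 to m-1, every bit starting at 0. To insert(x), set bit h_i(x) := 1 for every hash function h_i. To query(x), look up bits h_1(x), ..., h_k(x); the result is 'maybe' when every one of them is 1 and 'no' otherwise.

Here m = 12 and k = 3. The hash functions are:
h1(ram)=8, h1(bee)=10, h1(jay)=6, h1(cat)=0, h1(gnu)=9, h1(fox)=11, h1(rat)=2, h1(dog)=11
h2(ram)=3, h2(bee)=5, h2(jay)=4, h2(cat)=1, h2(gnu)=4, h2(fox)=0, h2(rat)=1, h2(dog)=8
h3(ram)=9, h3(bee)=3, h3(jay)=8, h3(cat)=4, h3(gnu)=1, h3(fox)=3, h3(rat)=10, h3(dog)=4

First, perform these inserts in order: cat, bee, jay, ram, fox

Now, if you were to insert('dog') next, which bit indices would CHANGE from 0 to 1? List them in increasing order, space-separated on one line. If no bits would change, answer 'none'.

Start: bits=000000000000
After insert 'cat': sets bits 0 1 4 -> bits=110010000000
After insert 'bee': sets bits 3 5 10 -> bits=110111000010
After insert 'jay': sets bits 4 6 8 -> bits=110111101010
After insert 'ram': sets bits 3 8 9 -> bits=110111101110
After insert 'fox': sets bits 0 3 11 -> bits=110111101111
insert 'dog' would touch bits 4 8 11; currently bit4=1, bit8=1, bit11=1
Bits that are 0 among those (would change 0->1): none

Answer: none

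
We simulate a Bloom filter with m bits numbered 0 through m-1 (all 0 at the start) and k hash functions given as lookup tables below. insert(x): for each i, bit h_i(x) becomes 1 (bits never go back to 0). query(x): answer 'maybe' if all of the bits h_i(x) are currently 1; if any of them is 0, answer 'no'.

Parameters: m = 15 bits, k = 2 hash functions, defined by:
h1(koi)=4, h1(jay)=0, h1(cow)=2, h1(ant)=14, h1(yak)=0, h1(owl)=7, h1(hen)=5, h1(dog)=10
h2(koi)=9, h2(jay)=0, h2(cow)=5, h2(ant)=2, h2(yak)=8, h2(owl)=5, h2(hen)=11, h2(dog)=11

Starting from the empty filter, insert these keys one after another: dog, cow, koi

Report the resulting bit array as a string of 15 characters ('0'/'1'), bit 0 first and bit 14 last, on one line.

Answer: 001011000111000

Derivation:
Start: bits=000000000000000
After insert 'dog': sets bits 10 11 -> bits=000000000011000
After insert 'cow': sets bits 2 5 -> bits=001001000011000
After insert 'koi': sets bits 4 9 -> bits=001011000111000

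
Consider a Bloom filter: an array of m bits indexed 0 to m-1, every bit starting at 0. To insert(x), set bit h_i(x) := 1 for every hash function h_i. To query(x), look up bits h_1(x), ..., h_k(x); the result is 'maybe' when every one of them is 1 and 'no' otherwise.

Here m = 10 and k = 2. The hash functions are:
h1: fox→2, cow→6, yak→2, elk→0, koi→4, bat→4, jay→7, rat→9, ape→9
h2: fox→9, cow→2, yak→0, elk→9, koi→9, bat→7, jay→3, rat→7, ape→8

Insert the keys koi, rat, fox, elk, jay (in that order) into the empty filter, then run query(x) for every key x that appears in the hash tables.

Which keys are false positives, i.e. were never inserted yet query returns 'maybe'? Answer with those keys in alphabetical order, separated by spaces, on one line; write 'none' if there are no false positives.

Answer: bat yak

Derivation:
Start: bits=0000000000
After insert 'koi': sets bits 4 9 -> bits=0000100001
After insert 'rat': sets bits 7 9 -> bits=0000100101
After insert 'fox': sets bits 2 9 -> bits=0010100101
After insert 'elk': sets bits 0 9 -> bits=1010100101
After insert 'jay': sets bits 3 7 -> bits=1011100101
Not inserted: ape bat cow yak — query each against bits=1011100101:
query ape: checks bit8=0, bit9=1 (has a 0) -> no => not a false positive
query bat: checks bit4=1, bit7=1 (all 1) -> maybe => FALSE POSITIVE
query cow: checks bit2=1, bit6=0 (has a 0) -> no => not a false positive
query yak: checks bit0=1, bit2=1 (all 1) -> maybe => FALSE POSITIVE
False positives (alphabetical): bat yak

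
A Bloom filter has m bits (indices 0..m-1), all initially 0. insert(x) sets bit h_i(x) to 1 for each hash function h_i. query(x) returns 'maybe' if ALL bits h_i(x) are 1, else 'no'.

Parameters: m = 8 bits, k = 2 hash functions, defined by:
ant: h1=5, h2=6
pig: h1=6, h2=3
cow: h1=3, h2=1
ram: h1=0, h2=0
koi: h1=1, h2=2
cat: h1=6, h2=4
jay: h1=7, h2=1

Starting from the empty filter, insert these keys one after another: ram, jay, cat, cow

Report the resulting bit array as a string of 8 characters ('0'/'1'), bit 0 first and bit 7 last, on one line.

Start: bits=00000000
After insert 'ram': sets bits 0 -> bits=10000000
After insert 'jay': sets bits 1 7 -> bits=11000001
After insert 'cat': sets bits 4 6 -> bits=11001011
After insert 'cow': sets bits 1 3 -> bits=11011011

Answer: 11011011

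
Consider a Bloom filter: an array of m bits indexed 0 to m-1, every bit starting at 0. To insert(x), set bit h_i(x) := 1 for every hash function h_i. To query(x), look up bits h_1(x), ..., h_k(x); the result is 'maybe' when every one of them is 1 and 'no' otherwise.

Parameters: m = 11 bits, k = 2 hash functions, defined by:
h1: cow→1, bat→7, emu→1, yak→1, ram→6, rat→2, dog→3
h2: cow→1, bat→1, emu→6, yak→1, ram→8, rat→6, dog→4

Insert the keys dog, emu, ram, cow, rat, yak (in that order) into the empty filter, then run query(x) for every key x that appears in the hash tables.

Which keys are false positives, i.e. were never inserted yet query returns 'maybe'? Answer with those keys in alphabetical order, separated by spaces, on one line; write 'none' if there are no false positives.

Answer: none

Derivation:
Start: bits=00000000000
After insert 'dog': sets bits 3 4 -> bits=00011000000
After insert 'emu': sets bits 1 6 -> bits=01011010000
After insert 'ram': sets bits 6 8 -> bits=01011010100
After insert 'cow': sets bits 1 -> bits=01011010100
After insert 'rat': sets bits 2 6 -> bits=01111010100
After insert 'yak': sets bits 1 -> bits=01111010100
Not inserted: bat — query each against bits=01111010100:
query bat: checks bit1=1, bit7=0 (has a 0) -> no => not a false positive
False positives (alphabetical): none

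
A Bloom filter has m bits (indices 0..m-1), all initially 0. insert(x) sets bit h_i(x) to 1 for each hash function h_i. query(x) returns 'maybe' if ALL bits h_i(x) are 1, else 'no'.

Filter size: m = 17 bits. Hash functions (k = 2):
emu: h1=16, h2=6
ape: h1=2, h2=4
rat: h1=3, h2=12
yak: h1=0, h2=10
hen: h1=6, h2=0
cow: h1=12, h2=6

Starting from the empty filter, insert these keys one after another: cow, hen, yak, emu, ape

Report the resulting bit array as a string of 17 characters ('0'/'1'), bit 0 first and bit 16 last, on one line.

Start: bits=00000000000000000
After insert 'cow': sets bits 6 12 -> bits=00000010000010000
After insert 'hen': sets bits 0 6 -> bits=10000010000010000
After insert 'yak': sets bits 0 10 -> bits=10000010001010000
After insert 'emu': sets bits 6 16 -> bits=10000010001010001
After insert 'ape': sets bits 2 4 -> bits=10101010001010001

Answer: 10101010001010001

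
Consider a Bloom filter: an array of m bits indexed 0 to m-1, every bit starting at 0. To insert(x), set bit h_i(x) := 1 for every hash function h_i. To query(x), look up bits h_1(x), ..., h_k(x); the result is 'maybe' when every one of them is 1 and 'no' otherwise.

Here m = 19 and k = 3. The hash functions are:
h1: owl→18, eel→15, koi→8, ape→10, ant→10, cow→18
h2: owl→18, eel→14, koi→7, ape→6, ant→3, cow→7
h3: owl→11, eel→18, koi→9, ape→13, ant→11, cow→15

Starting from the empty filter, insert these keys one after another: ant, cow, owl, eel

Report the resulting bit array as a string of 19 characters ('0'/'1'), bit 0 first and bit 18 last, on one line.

Start: bits=0000000000000000000
After insert 'ant': sets bits 3 10 11 -> bits=0001000000110000000
After insert 'cow': sets bits 7 15 18 -> bits=0001000100110001001
After insert 'owl': sets bits 11 18 -> bits=0001000100110001001
After insert 'eel': sets bits 14 15 18 -> bits=0001000100110011001

Answer: 0001000100110011001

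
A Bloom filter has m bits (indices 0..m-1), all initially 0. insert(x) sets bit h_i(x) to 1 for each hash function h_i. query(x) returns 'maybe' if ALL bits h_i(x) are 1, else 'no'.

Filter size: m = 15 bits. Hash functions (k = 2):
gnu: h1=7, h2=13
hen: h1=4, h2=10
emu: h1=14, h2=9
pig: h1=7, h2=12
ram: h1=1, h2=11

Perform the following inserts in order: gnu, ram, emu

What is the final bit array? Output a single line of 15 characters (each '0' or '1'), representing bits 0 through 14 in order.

Start: bits=000000000000000
After insert 'gnu': sets bits 7 13 -> bits=000000010000010
After insert 'ram': sets bits 1 11 -> bits=010000010001010
After insert 'emu': sets bits 9 14 -> bits=010000010101011

Answer: 010000010101011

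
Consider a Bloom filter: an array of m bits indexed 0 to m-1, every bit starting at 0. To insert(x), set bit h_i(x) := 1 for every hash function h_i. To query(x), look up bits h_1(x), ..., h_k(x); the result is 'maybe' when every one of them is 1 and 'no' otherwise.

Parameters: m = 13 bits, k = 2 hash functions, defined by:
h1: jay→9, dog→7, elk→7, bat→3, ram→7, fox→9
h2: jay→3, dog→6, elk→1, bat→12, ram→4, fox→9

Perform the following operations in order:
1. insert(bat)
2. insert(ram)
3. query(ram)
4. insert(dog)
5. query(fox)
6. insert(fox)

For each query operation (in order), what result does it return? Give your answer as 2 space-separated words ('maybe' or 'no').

Start: bits=0000000000000
Op 1: insert bat -> sets bits 3 12 -> bits=0001000000001
Op 2: insert ram -> sets bits 4 7 -> bits=0001100100001
Op 3: query ram -> checks bit4=1, bit7=1 (all 1) -> maybe
Op 4: insert dog -> sets bits 6 7 -> bits=0001101100001
Op 5: query fox -> checks bit9=0 (has a 0) -> no
Op 6: insert fox -> sets bits 9 -> bits=0001101101001
Query results in order: maybe no

Answer: maybe no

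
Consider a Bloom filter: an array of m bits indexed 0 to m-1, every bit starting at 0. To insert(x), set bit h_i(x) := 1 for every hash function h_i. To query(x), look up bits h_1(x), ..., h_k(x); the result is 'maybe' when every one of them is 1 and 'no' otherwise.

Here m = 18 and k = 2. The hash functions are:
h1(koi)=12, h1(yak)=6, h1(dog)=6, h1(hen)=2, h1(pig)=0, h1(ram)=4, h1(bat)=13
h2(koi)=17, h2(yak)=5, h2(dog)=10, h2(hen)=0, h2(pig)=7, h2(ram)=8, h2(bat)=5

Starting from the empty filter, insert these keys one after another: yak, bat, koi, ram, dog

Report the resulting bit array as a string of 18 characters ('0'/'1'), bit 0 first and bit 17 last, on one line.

Answer: 000011101010110001

Derivation:
Start: bits=000000000000000000
After insert 'yak': sets bits 5 6 -> bits=000001100000000000
After insert 'bat': sets bits 5 13 -> bits=000001100000010000
After insert 'koi': sets bits 12 17 -> bits=000001100000110001
After insert 'ram': sets bits 4 8 -> bits=000011101000110001
After insert 'dog': sets bits 6 10 -> bits=000011101010110001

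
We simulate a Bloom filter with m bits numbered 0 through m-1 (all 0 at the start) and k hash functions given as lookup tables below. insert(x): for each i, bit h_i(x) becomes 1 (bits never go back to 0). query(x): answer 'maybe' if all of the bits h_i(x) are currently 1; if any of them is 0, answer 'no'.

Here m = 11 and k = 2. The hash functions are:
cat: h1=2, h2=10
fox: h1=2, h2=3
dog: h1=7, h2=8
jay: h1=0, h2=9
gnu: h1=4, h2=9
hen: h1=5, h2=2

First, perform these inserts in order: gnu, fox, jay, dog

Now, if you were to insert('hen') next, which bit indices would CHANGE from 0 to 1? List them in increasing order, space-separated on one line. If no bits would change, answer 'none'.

Answer: 5

Derivation:
Start: bits=00000000000
After insert 'gnu': sets bits 4 9 -> bits=00001000010
After insert 'fox': sets bits 2 3 -> bits=00111000010
After insert 'jay': sets bits 0 9 -> bits=10111000010
After insert 'dog': sets bits 7 8 -> bits=10111001110
insert 'hen' would touch bits 2 5; currently bit2=1, bit5=0
Bits that are 0 among those (would change 0->1): 5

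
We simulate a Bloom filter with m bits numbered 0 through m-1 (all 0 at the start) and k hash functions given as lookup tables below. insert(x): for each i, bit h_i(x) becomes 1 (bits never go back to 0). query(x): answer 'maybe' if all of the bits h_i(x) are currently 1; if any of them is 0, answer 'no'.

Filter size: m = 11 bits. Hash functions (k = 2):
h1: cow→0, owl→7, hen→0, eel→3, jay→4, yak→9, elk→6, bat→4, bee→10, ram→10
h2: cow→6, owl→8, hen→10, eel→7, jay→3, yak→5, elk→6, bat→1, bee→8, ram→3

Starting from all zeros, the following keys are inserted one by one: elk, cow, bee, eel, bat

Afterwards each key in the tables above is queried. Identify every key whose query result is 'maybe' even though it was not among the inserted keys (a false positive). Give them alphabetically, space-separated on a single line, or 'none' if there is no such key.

Answer: hen jay owl ram

Derivation:
Start: bits=00000000000
After insert 'elk': sets bits 6 -> bits=00000010000
After insert 'cow': sets bits 0 6 -> bits=10000010000
After insert 'bee': sets bits 8 10 -> bits=10000010101
After insert 'eel': sets bits 3 7 -> bits=10010011101
After insert 'bat': sets bits 1 4 -> bits=11011011101
Not inserted: hen jay owl ram yak — query each against bits=11011011101:
query hen: checks bit0=1, bit10=1 (all 1) -> maybe => FALSE POSITIVE
query jay: checks bit3=1, bit4=1 (all 1) -> maybe => FALSE POSITIVE
query owl: checks bit7=1, bit8=1 (all 1) -> maybe => FALSE POSITIVE
query ram: checks bit3=1, bit10=1 (all 1) -> maybe => FALSE POSITIVE
query yak: checks bit5=0, bit9=0 (has a 0) -> no => not a false positive
False positives (alphabetical): hen jay owl ram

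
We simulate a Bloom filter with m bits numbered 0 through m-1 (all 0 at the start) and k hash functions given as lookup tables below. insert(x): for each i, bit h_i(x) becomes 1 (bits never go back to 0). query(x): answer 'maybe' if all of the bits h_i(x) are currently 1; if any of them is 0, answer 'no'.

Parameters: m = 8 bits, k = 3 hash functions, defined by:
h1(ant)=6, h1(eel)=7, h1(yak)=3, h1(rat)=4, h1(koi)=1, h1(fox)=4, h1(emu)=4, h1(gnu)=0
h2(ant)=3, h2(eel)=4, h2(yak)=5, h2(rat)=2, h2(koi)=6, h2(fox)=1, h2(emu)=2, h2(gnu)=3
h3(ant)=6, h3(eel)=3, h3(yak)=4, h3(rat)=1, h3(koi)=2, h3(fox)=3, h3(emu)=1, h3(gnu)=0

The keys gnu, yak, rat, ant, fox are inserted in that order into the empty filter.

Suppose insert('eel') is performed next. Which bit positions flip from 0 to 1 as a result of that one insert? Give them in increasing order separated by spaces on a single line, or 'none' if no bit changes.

Answer: 7

Derivation:
Start: bits=00000000
After insert 'gnu': sets bits 0 3 -> bits=10010000
After insert 'yak': sets bits 3 4 5 -> bits=10011100
After insert 'rat': sets bits 1 2 4 -> bits=11111100
After insert 'ant': sets bits 3 6 -> bits=11111110
After insert 'fox': sets bits 1 3 4 -> bits=11111110
insert 'eel' would touch bits 3 4 7; currently bit3=1, bit4=1, bit7=0
Bits that are 0 among those (would change 0->1): 7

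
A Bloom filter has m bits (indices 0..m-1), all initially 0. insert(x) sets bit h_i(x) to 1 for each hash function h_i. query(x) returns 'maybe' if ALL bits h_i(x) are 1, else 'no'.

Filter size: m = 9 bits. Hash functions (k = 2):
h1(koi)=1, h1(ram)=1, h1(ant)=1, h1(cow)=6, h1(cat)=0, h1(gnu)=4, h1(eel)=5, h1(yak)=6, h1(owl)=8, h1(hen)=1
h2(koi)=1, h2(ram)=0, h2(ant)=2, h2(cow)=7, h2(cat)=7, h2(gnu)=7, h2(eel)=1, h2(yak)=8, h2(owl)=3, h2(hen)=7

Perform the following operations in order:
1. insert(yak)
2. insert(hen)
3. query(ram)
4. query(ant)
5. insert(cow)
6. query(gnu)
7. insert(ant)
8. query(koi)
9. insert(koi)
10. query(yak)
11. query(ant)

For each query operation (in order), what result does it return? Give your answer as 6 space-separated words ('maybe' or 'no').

Start: bits=000000000
Op 1: insert yak -> sets bits 6 8 -> bits=000000101
Op 2: insert hen -> sets bits 1 7 -> bits=010000111
Op 3: query ram -> checks bit0=0, bit1=1 (has a 0) -> no
Op 4: query ant -> checks bit1=1, bit2=0 (has a 0) -> no
Op 5: insert cow -> sets bits 6 7 -> bits=010000111
Op 6: query gnu -> checks bit4=0, bit7=1 (has a 0) -> no
Op 7: insert ant -> sets bits 1 2 -> bits=011000111
Op 8: query koi -> checks bit1=1 (all 1) -> maybe
Op 9: insert koi -> sets bits 1 -> bits=011000111
Op 10: query yak -> checks bit6=1, bit8=1 (all 1) -> maybe
Op 11: query ant -> checks bit1=1, bit2=1 (all 1) -> maybe
Query results in order: no no no maybe maybe maybe

Answer: no no no maybe maybe maybe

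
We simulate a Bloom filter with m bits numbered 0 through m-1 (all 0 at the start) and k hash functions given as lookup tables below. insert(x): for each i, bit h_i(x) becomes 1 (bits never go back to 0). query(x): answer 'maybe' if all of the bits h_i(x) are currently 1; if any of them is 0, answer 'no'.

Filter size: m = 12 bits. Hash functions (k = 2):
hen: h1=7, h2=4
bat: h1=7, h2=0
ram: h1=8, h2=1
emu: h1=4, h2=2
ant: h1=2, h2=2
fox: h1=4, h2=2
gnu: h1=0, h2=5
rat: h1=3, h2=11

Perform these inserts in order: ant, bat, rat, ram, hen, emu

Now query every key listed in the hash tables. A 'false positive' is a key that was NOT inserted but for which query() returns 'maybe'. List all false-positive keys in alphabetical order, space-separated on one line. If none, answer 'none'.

Start: bits=000000000000
After insert 'ant': sets bits 2 -> bits=001000000000
After insert 'bat': sets bits 0 7 -> bits=101000010000
After insert 'rat': sets bits 3 11 -> bits=101100010001
After insert 'ram': sets bits 1 8 -> bits=111100011001
After insert 'hen': sets bits 4 7 -> bits=111110011001
After insert 'emu': sets bits 2 4 -> bits=111110011001
Not inserted: fox gnu — query each against bits=111110011001:
query fox: checks bit2=1, bit4=1 (all 1) -> maybe => FALSE POSITIVE
query gnu: checks bit0=1, bit5=0 (has a 0) -> no => not a false positive
False positives (alphabetical): fox

Answer: fox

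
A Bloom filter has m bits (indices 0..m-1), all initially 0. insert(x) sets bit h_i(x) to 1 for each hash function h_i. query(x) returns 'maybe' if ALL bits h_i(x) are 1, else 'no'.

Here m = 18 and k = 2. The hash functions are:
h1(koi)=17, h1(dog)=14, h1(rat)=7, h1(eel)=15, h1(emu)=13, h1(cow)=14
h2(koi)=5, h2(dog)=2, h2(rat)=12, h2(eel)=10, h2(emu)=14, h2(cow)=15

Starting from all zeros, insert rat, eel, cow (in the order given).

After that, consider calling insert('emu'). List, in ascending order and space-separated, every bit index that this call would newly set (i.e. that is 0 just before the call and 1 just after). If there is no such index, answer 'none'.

Start: bits=000000000000000000
After insert 'rat': sets bits 7 12 -> bits=000000010000100000
After insert 'eel': sets bits 10 15 -> bits=000000010010100100
After insert 'cow': sets bits 14 15 -> bits=000000010010101100
insert 'emu' would touch bits 13 14; currently bit13=0, bit14=1
Bits that are 0 among those (would change 0->1): 13

Answer: 13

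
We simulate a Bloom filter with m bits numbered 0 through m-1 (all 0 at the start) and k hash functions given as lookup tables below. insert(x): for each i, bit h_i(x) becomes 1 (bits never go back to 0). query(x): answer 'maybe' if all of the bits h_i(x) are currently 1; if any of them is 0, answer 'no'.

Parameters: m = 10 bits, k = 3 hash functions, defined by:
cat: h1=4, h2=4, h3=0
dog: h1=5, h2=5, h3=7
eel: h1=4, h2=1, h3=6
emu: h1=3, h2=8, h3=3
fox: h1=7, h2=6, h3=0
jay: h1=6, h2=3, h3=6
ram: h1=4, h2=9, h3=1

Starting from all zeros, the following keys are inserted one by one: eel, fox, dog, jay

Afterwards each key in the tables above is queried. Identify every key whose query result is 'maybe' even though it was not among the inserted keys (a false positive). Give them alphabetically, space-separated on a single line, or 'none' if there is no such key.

Answer: cat

Derivation:
Start: bits=0000000000
After insert 'eel': sets bits 1 4 6 -> bits=0100101000
After insert 'fox': sets bits 0 6 7 -> bits=1100101100
After insert 'dog': sets bits 5 7 -> bits=1100111100
After insert 'jay': sets bits 3 6 -> bits=1101111100
Not inserted: cat emu ram — query each against bits=1101111100:
query cat: checks bit0=1, bit4=1 (all 1) -> maybe => FALSE POSITIVE
query emu: checks bit3=1, bit8=0 (has a 0) -> no => not a false positive
query ram: checks bit1=1, bit4=1, bit9=0 (has a 0) -> no => not a false positive
False positives (alphabetical): cat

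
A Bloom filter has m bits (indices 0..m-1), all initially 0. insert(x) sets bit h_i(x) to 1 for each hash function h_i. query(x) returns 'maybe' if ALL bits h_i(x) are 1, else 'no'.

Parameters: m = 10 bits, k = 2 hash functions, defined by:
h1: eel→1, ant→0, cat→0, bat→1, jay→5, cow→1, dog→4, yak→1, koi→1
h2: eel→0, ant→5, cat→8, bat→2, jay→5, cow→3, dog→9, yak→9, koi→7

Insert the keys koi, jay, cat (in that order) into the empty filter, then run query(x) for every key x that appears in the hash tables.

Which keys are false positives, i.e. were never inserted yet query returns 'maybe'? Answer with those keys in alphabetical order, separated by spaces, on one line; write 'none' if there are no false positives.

Start: bits=0000000000
After insert 'koi': sets bits 1 7 -> bits=0100000100
After insert 'jay': sets bits 5 -> bits=0100010100
After insert 'cat': sets bits 0 8 -> bits=1100010110
Not inserted: ant bat cow dog eel yak — query each against bits=1100010110:
query ant: checks bit0=1, bit5=1 (all 1) -> maybe => FALSE POSITIVE
query bat: checks bit1=1, bit2=0 (has a 0) -> no => not a false positive
query cow: checks bit1=1, bit3=0 (has a 0) -> no => not a false positive
query dog: checks bit4=0, bit9=0 (has a 0) -> no => not a false positive
query eel: checks bit0=1, bit1=1 (all 1) -> maybe => FALSE POSITIVE
query yak: checks bit1=1, bit9=0 (has a 0) -> no => not a false positive
False positives (alphabetical): ant eel

Answer: ant eel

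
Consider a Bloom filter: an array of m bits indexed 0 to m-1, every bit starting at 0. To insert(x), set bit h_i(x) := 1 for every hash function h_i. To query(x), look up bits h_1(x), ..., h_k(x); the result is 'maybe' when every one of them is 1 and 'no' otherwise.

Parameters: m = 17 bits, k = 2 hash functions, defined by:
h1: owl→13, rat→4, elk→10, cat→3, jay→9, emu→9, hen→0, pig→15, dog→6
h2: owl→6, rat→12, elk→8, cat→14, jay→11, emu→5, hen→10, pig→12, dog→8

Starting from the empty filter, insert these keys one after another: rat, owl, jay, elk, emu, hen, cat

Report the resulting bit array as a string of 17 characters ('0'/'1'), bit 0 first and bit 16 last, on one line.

Answer: 10011110111111100

Derivation:
Start: bits=00000000000000000
After insert 'rat': sets bits 4 12 -> bits=00001000000010000
After insert 'owl': sets bits 6 13 -> bits=00001010000011000
After insert 'jay': sets bits 9 11 -> bits=00001010010111000
After insert 'elk': sets bits 8 10 -> bits=00001010111111000
After insert 'emu': sets bits 5 9 -> bits=00001110111111000
After insert 'hen': sets bits 0 10 -> bits=10001110111111000
After insert 'cat': sets bits 3 14 -> bits=10011110111111100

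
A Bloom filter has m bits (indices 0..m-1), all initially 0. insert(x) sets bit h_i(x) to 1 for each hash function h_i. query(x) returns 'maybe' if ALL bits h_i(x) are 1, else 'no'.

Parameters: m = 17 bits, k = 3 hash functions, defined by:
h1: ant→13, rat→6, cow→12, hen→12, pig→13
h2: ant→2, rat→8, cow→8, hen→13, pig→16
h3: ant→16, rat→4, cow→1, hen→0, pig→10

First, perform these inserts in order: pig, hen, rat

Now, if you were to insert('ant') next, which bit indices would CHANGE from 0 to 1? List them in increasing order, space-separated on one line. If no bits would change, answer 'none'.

Answer: 2

Derivation:
Start: bits=00000000000000000
After insert 'pig': sets bits 10 13 16 -> bits=00000000001001001
After insert 'hen': sets bits 0 12 13 -> bits=10000000001011001
After insert 'rat': sets bits 4 6 8 -> bits=10001010101011001
insert 'ant' would touch bits 2 13 16; currently bit2=0, bit13=1, bit16=1
Bits that are 0 among those (would change 0->1): 2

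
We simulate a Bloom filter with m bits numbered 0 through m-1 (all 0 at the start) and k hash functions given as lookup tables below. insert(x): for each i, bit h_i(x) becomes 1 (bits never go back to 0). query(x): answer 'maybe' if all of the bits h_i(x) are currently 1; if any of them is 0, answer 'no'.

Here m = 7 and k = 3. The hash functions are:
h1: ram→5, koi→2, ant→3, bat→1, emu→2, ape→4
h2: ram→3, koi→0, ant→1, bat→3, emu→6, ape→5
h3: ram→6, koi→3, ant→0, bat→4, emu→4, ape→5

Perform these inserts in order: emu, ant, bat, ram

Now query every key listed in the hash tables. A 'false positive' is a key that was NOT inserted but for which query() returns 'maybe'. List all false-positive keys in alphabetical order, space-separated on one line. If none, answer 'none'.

Start: bits=0000000
After insert 'emu': sets bits 2 4 6 -> bits=0010101
After insert 'ant': sets bits 0 1 3 -> bits=1111101
After insert 'bat': sets bits 1 3 4 -> bits=1111101
After insert 'ram': sets bits 3 5 6 -> bits=1111111
Not inserted: ape koi — query each against bits=1111111:
query ape: checks bit4=1, bit5=1 (all 1) -> maybe => FALSE POSITIVE
query koi: checks bit0=1, bit2=1, bit3=1 (all 1) -> maybe => FALSE POSITIVE
False positives (alphabetical): ape koi

Answer: ape koi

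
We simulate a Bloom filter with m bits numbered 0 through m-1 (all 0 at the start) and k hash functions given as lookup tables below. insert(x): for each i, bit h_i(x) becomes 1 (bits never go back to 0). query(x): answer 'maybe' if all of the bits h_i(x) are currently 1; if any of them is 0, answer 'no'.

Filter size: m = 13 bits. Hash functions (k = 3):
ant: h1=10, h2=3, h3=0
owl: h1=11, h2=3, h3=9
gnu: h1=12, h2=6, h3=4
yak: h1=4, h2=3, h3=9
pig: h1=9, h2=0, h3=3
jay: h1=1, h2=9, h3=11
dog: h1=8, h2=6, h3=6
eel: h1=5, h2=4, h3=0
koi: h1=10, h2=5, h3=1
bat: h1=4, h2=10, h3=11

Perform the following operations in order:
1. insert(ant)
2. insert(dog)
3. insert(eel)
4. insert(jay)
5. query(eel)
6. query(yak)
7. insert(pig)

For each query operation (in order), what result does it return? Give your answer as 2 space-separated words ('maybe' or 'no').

Answer: maybe maybe

Derivation:
Start: bits=0000000000000
Op 1: insert ant -> sets bits 0 3 10 -> bits=1001000000100
Op 2: insert dog -> sets bits 6 8 -> bits=1001001010100
Op 3: insert eel -> sets bits 0 4 5 -> bits=1001111010100
Op 4: insert jay -> sets bits 1 9 11 -> bits=1101111011110
Op 5: query eel -> checks bit0=1, bit4=1, bit5=1 (all 1) -> maybe
Op 6: query yak -> checks bit3=1, bit4=1, bit9=1 (all 1) -> maybe
Op 7: insert pig -> sets bits 0 3 9 -> bits=1101111011110
Query results in order: maybe maybe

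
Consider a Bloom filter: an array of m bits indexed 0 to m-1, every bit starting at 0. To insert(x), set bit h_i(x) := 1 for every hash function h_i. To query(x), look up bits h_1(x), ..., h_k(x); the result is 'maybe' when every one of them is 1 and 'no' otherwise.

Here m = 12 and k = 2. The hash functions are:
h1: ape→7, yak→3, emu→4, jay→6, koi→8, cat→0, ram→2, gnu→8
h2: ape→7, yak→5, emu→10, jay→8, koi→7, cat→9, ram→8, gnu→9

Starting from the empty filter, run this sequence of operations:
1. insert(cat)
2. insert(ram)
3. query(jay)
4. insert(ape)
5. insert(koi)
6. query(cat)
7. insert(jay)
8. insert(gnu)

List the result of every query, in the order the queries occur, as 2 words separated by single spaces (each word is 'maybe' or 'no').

Start: bits=000000000000
Op 1: insert cat -> sets bits 0 9 -> bits=100000000100
Op 2: insert ram -> sets bits 2 8 -> bits=101000001100
Op 3: query jay -> checks bit6=0, bit8=1 (has a 0) -> no
Op 4: insert ape -> sets bits 7 -> bits=101000011100
Op 5: insert koi -> sets bits 7 8 -> bits=101000011100
Op 6: query cat -> checks bit0=1, bit9=1 (all 1) -> maybe
Op 7: insert jay -> sets bits 6 8 -> bits=101000111100
Op 8: insert gnu -> sets bits 8 9 -> bits=101000111100
Query results in order: no maybe

Answer: no maybe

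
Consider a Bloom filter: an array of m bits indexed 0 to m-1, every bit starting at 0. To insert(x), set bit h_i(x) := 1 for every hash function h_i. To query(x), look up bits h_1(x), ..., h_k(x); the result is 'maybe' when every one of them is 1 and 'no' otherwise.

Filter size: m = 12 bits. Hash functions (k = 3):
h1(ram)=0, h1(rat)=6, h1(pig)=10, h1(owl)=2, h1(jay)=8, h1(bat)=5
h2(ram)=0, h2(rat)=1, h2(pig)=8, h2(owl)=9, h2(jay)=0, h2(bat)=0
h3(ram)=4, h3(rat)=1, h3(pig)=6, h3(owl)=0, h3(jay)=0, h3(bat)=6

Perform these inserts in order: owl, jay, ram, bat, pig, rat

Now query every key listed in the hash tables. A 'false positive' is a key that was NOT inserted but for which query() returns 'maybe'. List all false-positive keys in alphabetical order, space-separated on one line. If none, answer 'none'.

Start: bits=000000000000
After insert 'owl': sets bits 0 2 9 -> bits=101000000100
After insert 'jay': sets bits 0 8 -> bits=101000001100
After insert 'ram': sets bits 0 4 -> bits=101010001100
After insert 'bat': sets bits 0 5 6 -> bits=101011101100
After insert 'pig': sets bits 6 8 10 -> bits=101011101110
After insert 'rat': sets bits 1 6 -> bits=111011101110
Not inserted: (none) — query each against bits=111011101110:
False positives (alphabetical): none

Answer: none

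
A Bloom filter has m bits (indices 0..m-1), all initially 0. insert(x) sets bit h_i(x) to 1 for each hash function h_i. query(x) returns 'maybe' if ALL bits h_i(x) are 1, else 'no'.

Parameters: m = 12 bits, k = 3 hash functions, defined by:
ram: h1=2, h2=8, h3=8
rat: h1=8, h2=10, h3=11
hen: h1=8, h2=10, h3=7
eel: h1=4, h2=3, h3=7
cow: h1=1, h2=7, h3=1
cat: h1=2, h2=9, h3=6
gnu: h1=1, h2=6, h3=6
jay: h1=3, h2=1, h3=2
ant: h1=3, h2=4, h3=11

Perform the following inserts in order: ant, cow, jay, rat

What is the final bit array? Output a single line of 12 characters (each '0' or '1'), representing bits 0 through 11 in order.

Start: bits=000000000000
After insert 'ant': sets bits 3 4 11 -> bits=000110000001
After insert 'cow': sets bits 1 7 -> bits=010110010001
After insert 'jay': sets bits 1 2 3 -> bits=011110010001
After insert 'rat': sets bits 8 10 11 -> bits=011110011011

Answer: 011110011011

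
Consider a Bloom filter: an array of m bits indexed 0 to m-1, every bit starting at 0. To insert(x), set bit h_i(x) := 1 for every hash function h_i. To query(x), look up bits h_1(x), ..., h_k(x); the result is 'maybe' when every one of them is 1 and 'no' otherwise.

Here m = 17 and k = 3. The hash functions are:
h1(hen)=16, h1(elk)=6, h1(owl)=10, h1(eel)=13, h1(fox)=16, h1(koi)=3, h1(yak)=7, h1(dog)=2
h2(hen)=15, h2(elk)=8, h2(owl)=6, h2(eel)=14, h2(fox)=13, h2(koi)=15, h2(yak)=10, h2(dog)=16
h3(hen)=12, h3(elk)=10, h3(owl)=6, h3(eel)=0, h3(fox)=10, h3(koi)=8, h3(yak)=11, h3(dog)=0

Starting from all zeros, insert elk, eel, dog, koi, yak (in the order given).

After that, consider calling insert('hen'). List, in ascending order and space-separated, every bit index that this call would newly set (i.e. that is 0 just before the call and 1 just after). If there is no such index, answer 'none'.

Start: bits=00000000000000000
After insert 'elk': sets bits 6 8 10 -> bits=00000010101000000
After insert 'eel': sets bits 0 13 14 -> bits=10000010101001100
After insert 'dog': sets bits 0 2 16 -> bits=10100010101001101
After insert 'koi': sets bits 3 8 15 -> bits=10110010101001111
After insert 'yak': sets bits 7 10 11 -> bits=10110011101101111
insert 'hen' would touch bits 12 15 16; currently bit12=0, bit15=1, bit16=1
Bits that are 0 among those (would change 0->1): 12

Answer: 12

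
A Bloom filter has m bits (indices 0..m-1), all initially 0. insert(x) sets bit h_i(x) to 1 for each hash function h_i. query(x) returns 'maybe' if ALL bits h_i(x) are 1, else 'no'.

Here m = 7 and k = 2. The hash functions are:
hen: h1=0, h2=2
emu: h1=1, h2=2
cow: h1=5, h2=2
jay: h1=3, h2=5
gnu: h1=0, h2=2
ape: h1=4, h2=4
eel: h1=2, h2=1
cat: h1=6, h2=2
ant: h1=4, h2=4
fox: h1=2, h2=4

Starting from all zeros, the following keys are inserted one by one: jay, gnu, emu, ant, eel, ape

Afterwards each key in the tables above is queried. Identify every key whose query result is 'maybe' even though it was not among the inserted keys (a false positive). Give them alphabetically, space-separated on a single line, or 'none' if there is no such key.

Answer: cow fox hen

Derivation:
Start: bits=0000000
After insert 'jay': sets bits 3 5 -> bits=0001010
After insert 'gnu': sets bits 0 2 -> bits=1011010
After insert 'emu': sets bits 1 2 -> bits=1111010
After insert 'ant': sets bits 4 -> bits=1111110
After insert 'eel': sets bits 1 2 -> bits=1111110
After insert 'ape': sets bits 4 -> bits=1111110
Not inserted: cat cow fox hen — query each against bits=1111110:
query cat: checks bit2=1, bit6=0 (has a 0) -> no => not a false positive
query cow: checks bit2=1, bit5=1 (all 1) -> maybe => FALSE POSITIVE
query fox: checks bit2=1, bit4=1 (all 1) -> maybe => FALSE POSITIVE
query hen: checks bit0=1, bit2=1 (all 1) -> maybe => FALSE POSITIVE
False positives (alphabetical): cow fox hen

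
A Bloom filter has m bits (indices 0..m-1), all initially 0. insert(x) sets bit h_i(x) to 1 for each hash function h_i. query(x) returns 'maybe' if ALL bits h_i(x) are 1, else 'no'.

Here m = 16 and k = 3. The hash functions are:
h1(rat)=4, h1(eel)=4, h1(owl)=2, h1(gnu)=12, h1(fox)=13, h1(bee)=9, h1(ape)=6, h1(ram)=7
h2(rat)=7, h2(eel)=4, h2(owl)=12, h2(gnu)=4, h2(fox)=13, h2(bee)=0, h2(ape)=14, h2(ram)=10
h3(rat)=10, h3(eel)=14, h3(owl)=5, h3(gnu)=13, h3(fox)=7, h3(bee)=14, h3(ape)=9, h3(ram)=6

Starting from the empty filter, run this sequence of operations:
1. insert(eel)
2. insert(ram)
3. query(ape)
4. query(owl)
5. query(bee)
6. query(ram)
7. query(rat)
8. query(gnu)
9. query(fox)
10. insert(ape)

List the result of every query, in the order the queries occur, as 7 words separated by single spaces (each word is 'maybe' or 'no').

Answer: no no no maybe maybe no no

Derivation:
Start: bits=0000000000000000
Op 1: insert eel -> sets bits 4 14 -> bits=0000100000000010
Op 2: insert ram -> sets bits 6 7 10 -> bits=0000101100100010
Op 3: query ape -> checks bit6=1, bit9=0, bit14=1 (has a 0) -> no
Op 4: query owl -> checks bit2=0, bit5=0, bit12=0 (has a 0) -> no
Op 5: query bee -> checks bit0=0, bit9=0, bit14=1 (has a 0) -> no
Op 6: query ram -> checks bit6=1, bit7=1, bit10=1 (all 1) -> maybe
Op 7: query rat -> checks bit4=1, bit7=1, bit10=1 (all 1) -> maybe
Op 8: query gnu -> checks bit4=1, bit12=0, bit13=0 (has a 0) -> no
Op 9: query fox -> checks bit7=1, bit13=0 (has a 0) -> no
Op 10: insert ape -> sets bits 6 9 14 -> bits=0000101101100010
Query results in order: no no no maybe maybe no no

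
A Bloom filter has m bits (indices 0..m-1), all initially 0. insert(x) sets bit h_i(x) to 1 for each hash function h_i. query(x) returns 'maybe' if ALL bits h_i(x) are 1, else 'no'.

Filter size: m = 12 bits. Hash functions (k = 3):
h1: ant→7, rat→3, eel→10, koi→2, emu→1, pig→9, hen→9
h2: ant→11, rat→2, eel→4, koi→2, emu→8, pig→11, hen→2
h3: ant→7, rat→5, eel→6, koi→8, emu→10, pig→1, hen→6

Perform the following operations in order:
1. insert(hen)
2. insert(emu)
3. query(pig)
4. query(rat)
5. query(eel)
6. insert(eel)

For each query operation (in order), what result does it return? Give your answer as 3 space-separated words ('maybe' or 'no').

Start: bits=000000000000
Op 1: insert hen -> sets bits 2 6 9 -> bits=001000100100
Op 2: insert emu -> sets bits 1 8 10 -> bits=011000101110
Op 3: query pig -> checks bit1=1, bit9=1, bit11=0 (has a 0) -> no
Op 4: query rat -> checks bit2=1, bit3=0, bit5=0 (has a 0) -> no
Op 5: query eel -> checks bit4=0, bit6=1, bit10=1 (has a 0) -> no
Op 6: insert eel -> sets bits 4 6 10 -> bits=011010101110
Query results in order: no no no

Answer: no no no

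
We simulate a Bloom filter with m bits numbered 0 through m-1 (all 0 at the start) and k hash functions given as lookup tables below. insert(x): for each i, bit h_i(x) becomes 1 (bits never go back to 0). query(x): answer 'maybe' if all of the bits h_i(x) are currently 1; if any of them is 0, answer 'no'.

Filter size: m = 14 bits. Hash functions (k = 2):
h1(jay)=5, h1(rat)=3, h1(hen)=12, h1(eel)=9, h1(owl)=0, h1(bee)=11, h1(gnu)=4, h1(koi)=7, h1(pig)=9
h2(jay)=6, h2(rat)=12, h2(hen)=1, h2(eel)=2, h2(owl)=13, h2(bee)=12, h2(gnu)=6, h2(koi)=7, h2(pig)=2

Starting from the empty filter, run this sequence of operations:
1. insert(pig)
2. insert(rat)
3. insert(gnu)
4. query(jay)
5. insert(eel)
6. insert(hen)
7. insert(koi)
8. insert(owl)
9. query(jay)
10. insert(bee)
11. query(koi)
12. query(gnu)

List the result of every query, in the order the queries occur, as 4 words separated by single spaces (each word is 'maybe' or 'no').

Answer: no no maybe maybe

Derivation:
Start: bits=00000000000000
Op 1: insert pig -> sets bits 2 9 -> bits=00100000010000
Op 2: insert rat -> sets bits 3 12 -> bits=00110000010010
Op 3: insert gnu -> sets bits 4 6 -> bits=00111010010010
Op 4: query jay -> checks bit5=0, bit6=1 (has a 0) -> no
Op 5: insert eel -> sets bits 2 9 -> bits=00111010010010
Op 6: insert hen -> sets bits 1 12 -> bits=01111010010010
Op 7: insert koi -> sets bits 7 -> bits=01111011010010
Op 8: insert owl -> sets bits 0 13 -> bits=11111011010011
Op 9: query jay -> checks bit5=0, bit6=1 (has a 0) -> no
Op 10: insert bee -> sets bits 11 12 -> bits=11111011010111
Op 11: query koi -> checks bit7=1 (all 1) -> maybe
Op 12: query gnu -> checks bit4=1, bit6=1 (all 1) -> maybe
Query results in order: no no maybe maybe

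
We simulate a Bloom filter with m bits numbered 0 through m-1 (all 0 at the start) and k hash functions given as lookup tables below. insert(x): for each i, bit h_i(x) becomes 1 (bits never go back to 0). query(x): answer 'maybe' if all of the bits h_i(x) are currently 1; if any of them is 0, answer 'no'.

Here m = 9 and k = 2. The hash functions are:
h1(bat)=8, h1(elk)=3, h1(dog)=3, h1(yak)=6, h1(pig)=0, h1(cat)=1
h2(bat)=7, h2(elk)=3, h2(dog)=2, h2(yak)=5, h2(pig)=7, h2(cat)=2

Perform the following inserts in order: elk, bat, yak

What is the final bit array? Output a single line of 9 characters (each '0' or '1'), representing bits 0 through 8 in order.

Start: bits=000000000
After insert 'elk': sets bits 3 -> bits=000100000
After insert 'bat': sets bits 7 8 -> bits=000100011
After insert 'yak': sets bits 5 6 -> bits=000101111

Answer: 000101111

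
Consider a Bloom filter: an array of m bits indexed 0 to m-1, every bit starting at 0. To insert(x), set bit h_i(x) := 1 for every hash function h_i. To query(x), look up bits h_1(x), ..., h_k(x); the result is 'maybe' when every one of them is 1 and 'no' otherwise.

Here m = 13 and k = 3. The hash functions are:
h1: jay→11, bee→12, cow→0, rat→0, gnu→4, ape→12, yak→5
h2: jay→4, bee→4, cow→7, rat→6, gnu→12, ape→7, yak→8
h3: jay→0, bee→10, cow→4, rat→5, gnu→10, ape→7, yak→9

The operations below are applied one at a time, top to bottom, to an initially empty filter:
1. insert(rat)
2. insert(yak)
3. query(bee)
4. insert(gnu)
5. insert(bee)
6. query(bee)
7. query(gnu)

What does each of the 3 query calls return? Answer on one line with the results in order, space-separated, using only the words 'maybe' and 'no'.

Start: bits=0000000000000
Op 1: insert rat -> sets bits 0 5 6 -> bits=1000011000000
Op 2: insert yak -> sets bits 5 8 9 -> bits=1000011011000
Op 3: query bee -> checks bit4=0, bit10=0, bit12=0 (has a 0) -> no
Op 4: insert gnu -> sets bits 4 10 12 -> bits=1000111011101
Op 5: insert bee -> sets bits 4 10 12 -> bits=1000111011101
Op 6: query bee -> checks bit4=1, bit10=1, bit12=1 (all 1) -> maybe
Op 7: query gnu -> checks bit4=1, bit10=1, bit12=1 (all 1) -> maybe
Query results in order: no maybe maybe

Answer: no maybe maybe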